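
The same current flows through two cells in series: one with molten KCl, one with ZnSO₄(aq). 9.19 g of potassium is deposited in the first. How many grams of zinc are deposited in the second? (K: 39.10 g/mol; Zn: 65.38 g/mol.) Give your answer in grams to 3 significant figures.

n(K) = 9.19 / 39.10 = 0.2350 mol
K⁺ + e⁻ → K, so n(e⁻) = 0.2350 mol
In series, the same 0.2350 mol of electrons flows through the second cell.
Zn²⁺ + 2e⁻ → Zn, so n(Zn) = 0.2350 / 2 = 0.1175 mol
m(Zn) = 0.1175 × 65.38 = 7.68 g

7.68 g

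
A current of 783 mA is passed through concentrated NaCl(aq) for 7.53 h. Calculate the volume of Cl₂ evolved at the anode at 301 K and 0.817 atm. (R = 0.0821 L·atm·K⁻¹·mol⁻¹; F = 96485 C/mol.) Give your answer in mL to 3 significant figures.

3330 mL

Charge passed = 0.783 × 27108 = 21230 C
Moles of electrons = 21230 / 96485 = 0.2200 mol
2Cl⁻ → Cl₂ + 2e⁻, so n(Cl₂) = 0.2200 / 2 = 0.1100 mol
V = nRT/P = 0.1100 × 0.0821 × 301 / 0.817 = 3.327 L
= 3330 mL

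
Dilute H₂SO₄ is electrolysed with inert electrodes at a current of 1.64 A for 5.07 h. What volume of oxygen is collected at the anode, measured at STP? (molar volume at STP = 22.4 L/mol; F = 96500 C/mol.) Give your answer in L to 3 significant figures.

1.74 L

Q = It = 1.64 × 18252 = 29930 C
n(e⁻) = 29930 / 96500 = 0.3102 mol
2H₂O → O₂ + 4H⁺ + 4e⁻, so n(O₂) = 0.3102 / 4 = 0.07755 mol
V = 0.07755 × 22.4 = 1.737 L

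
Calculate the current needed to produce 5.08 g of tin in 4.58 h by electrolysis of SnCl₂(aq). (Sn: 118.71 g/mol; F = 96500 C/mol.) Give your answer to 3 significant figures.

0.501 A

n(Sn) = 5.08 / 118.71 = 0.04279 mol
Sn²⁺ + 2e⁻ → Sn, so n(e⁻) = 2 × 0.04279 = 0.08558 mol
Q = 0.08558 × 96500 = 8258 C
I = Q / t = 8258 / 16488 s = 0.501 A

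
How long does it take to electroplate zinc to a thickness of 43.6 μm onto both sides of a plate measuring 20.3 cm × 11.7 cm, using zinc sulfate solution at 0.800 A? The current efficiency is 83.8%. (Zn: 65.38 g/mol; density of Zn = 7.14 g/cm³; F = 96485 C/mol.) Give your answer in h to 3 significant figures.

18.1 h

Plated area = 2 × 20.3 × 11.7 = 475.0 cm²
Volume = 475.0 × 43.6×10⁻⁴ cm = 2.071 cm³
m(Zn) = 2.071 × 7.14 = 14.79 g
n(Zn) = 14.79 / 65.38 = 0.2262 mol; n(e⁻) = 2 × 0.2262 = 0.4524 mol
Q = 0.4524 × 96485 / 0.838 = 52090 C
t = 52090 / 0.800 = 65110 s = 18.1 h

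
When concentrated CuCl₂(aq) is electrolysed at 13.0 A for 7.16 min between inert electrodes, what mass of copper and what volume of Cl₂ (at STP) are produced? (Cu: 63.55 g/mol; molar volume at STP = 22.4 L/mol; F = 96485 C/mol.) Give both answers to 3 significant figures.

Q = 13.0 × 429.6 = 5585 C; n(e⁻) = 5585 / 96485 = 0.05788 mol
Cathode: Cu²⁺ + 2e⁻ → Cu → n(Cu) = 0.05788/2 = 0.02894 mol → 1.84 g
Anode: 2Cl⁻ → Cl₂ + 2e⁻ → n(Cl₂) = 0.05788/2 = 0.02894 mol → 0.648 L

1.84 g Cu; 0.648 L Cl₂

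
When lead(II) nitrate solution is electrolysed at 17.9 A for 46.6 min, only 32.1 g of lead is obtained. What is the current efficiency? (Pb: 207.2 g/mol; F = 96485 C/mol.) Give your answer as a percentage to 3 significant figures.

59.7%

Q = 17.9 × 2796 = 50050 C
n(e⁻) = 50050 / 96485 = 0.5187 mol
Pb²⁺ + 2e⁻ → Pb, so theoretical n(Pb) = 0.2594 mol → 53.75 g
Efficiency = 32.1 / 53.75 = 0.5972 = 59.7%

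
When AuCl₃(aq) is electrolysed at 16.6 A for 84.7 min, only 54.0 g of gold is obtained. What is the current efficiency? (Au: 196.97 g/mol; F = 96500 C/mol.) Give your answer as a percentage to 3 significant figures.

Q = 16.6 × 5082 = 84360 C
n(e⁻) = 84360 / 96500 = 0.8742 mol
Au³⁺ + 3e⁻ → Au, so theoretical n(Au) = 0.2914 mol → 57.40 g
Efficiency = 54.0 / 57.40 = 0.9408 = 94.1%

94.1%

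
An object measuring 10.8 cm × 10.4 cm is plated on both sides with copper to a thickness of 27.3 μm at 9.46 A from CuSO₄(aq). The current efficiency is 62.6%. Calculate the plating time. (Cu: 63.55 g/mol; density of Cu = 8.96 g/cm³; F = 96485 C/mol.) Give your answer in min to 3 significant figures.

Plated area = 2 × 10.8 × 10.4 = 224.6 cm²
Volume = 224.6 × 27.3×10⁻⁴ cm = 0.6132 cm³
m(Cu) = 0.6132 × 8.96 = 5.494 g
n(Cu) = 5.494 / 63.55 = 0.08645 mol; n(e⁻) = 2 × 0.08645 = 0.1729 mol
Q = 0.1729 × 96485 / 0.626 = 26650 C
t = 26650 / 9.46 = 2817 s = 47.0 min

47.0 min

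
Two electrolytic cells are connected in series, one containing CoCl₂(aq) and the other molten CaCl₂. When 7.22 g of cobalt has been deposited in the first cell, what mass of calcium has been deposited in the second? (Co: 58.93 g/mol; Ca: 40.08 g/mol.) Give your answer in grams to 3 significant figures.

n(Co) = 7.22 / 58.93 = 0.1225 mol
Co²⁺ + 2e⁻ → Co, so n(e⁻) = 2 × 0.1225 = 0.2450 mol
Since the cells are in series, n(e⁻) in the Ca cell is also 0.2450 mol.
Ca²⁺ + 2e⁻ → Ca, so n(Ca) = 0.2450 / 2 = 0.1225 mol
m(Ca) = 0.1225 × 40.08 = 4.91 g

4.91 g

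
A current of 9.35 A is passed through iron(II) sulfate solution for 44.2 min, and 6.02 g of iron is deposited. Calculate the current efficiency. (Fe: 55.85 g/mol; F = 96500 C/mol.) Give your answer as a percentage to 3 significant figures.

83.9%

Q = 9.35 × 2652 = 24800 C
n(e⁻) = 24800 / 96500 = 0.2570 mol
Fe²⁺ + 2e⁻ → Fe, so theoretical n(Fe) = 0.1285 mol → 7.177 g
Efficiency = 6.02 / 7.177 = 0.8388 = 83.9%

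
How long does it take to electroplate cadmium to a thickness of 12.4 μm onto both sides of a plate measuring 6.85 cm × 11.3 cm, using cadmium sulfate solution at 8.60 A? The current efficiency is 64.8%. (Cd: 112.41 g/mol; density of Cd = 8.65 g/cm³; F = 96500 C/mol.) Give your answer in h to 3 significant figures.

0.142 h

Plated area = 2 × 6.85 × 11.3 = 154.8 cm²
Volume = 154.8 × 12.4×10⁻⁴ cm = 0.1920 cm³
m(Cd) = 0.1920 × 8.65 = 1.661 g
n(Cd) = 1.661 / 112.41 = 0.01478 mol; n(e⁻) = 2 × 0.01478 = 0.02956 mol
Q = 0.02956 × 96500 / 0.648 = 4402 C
t = 4402 / 8.60 = 511.9 s = 0.142 h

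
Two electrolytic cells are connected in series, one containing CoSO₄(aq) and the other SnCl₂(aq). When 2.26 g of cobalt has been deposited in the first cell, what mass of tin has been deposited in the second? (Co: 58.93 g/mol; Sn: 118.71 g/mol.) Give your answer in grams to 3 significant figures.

4.55 g

n(Co) = 2.26 / 58.93 = 0.03835 mol
Co²⁺ + 2e⁻ → Co, so n(e⁻) = 2 × 0.03835 = 0.07670 mol
Since the cells are in series, n(e⁻) in the Sn cell is also 0.07670 mol.
Sn²⁺ + 2e⁻ → Sn, so n(Sn) = 0.07670 / 2 = 0.03835 mol
m(Sn) = 0.03835 × 118.71 = 4.55 g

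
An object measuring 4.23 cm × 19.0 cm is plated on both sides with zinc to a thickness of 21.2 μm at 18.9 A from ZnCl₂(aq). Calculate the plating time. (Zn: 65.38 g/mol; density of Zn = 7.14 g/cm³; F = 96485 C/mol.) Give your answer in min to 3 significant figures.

Plated area = 2 × 4.23 × 19.0 = 160.7 cm²
Volume = 160.7 × 21.2×10⁻⁴ cm = 0.3407 cm³
m(Zn) = 0.3407 × 7.14 = 2.433 g
n(Zn) = 2.433 / 65.38 = 0.03721 mol; n(e⁻) = 2 × 0.03721 = 0.07442 mol
Q = 0.07442 × 96485 = 7180 C
t = 7180 / 18.9 = 379.9 s = 6.33 min

6.33 min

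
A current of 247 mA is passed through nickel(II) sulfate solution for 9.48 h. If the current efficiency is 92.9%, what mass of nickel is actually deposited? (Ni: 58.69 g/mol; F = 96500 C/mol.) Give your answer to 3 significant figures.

Q = 0.247 × 34128 = 8430 C
n(e⁻) = 8430 / 96500 = 0.08736 mol
Ni²⁺ + 2e⁻ → Ni, so theoretical m(Ni) = 0.04368 × 58.69 = 2.564 g
Actual mass = 92.9% × 2.564 = 2.38 g

2.38 g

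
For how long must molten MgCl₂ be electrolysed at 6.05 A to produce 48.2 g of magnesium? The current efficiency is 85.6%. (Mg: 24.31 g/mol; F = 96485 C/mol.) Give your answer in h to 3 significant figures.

20.5 h

n(Mg) = 48.2 / 24.31 = 1.983 mol
Mg²⁺ + 2e⁻ → Mg, so n(e⁻) = 2 × 1.983 = 3.966 mol
Q = 3.966 × 96485 / 0.856 = 4.470×10^5 C
t = Q / I = 4.470×10^5 / 6.05 = 73880 s = 20.5 h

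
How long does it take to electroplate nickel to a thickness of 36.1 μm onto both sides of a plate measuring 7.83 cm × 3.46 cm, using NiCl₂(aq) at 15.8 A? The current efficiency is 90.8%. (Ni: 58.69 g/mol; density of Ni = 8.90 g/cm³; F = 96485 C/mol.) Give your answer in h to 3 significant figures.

0.111 h

Plated area = 2 × 7.83 × 3.46 = 54.18 cm²
Volume = 54.18 × 36.1×10⁻⁴ cm = 0.1956 cm³
m(Ni) = 0.1956 × 8.90 = 1.741 g
n(Ni) = 1.741 / 58.69 = 0.02966 mol; n(e⁻) = 2 × 0.02966 = 0.05932 mol
Q = 0.05932 × 96485 / 0.908 = 6303 C
t = 6303 / 15.8 = 398.9 s = 0.111 h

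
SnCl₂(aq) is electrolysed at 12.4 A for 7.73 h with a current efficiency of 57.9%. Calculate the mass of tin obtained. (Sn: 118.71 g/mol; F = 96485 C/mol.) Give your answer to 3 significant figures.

123 g

Q = 12.4 × 27828 = 3.451×10^5 C
n(e⁻) = 3.451×10^5 / 96485 = 3.577 mol
Sn²⁺ + 2e⁻ → Sn, so theoretical m(Sn) = 1.789 × 118.71 = 212.4 g
Actual mass = 57.9% × 212.4 = 123 g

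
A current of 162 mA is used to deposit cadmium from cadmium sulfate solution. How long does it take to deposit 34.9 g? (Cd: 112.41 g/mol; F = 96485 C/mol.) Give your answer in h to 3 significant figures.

103 h

n(Cd) = 34.9 / 112.41 = 0.3105 mol
Cd²⁺ + 2e⁻ → Cd, so n(e⁻) = 2 × 0.3105 = 0.6210 mol
Q = 0.6210 × 96485 = 59920 C
t = Q / I = 59920 / 0.162 = 3.699×10^5 s = 103 h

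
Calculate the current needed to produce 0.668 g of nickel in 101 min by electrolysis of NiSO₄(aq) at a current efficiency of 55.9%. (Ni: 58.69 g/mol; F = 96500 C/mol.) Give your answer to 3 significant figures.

n(Ni) = 0.668 / 58.69 = 0.01138 mol
Ni²⁺ + 2e⁻ → Ni, so n(e⁻) = 2 × 0.01138 = 0.02276 mol
Q = 0.02276 × 96500 / 0.559 = 3929 C
I = Q / t = 3929 / 6060 s = 0.648 A

0.648 A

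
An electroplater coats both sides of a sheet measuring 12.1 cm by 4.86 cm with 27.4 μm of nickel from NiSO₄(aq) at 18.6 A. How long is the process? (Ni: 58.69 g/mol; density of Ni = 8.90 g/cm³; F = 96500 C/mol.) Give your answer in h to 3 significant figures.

0.141 h

Plated area = 2 × 12.1 × 4.86 = 117.6 cm²
Volume = 117.6 × 27.4×10⁻⁴ cm = 0.3222 cm³
m(Ni) = 0.3222 × 8.90 = 2.868 g
n(Ni) = 2.868 / 58.69 = 0.04887 mol; n(e⁻) = 2 × 0.04887 = 0.09774 mol
Q = 0.09774 × 96500 = 9432 C
t = 9432 / 18.6 = 507.1 s = 0.141 h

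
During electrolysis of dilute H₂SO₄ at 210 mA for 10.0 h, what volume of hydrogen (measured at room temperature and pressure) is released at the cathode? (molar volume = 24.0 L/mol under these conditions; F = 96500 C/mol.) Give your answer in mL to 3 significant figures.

Q = It = 0.210 × 36000 = 7560 C
n(e⁻) = Q/F = 7560/96500 = 0.07834 mol
2H⁺ + 2e⁻ → H₂, so n(H₂) = 0.07834 / 2 = 0.03917 mol
V = 0.03917 × 24.0 = 0.9401 L
= 940 mL

940 mL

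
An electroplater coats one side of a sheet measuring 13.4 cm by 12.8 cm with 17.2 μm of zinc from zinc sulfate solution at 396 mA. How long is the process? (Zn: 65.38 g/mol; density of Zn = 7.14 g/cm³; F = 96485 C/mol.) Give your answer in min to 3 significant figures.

Plated area = 13.4 × 12.8 = 171.5 cm²
Volume = 171.5 × 17.2×10⁻⁴ cm = 0.2950 cm³
m(Zn) = 0.2950 × 7.14 = 2.106 g
n(Zn) = 2.106 / 65.38 = 0.03221 mol; n(e⁻) = 2 × 0.03221 = 0.06442 mol
Q = 0.06442 × 96485 = 6216 C
t = 6216 / 0.396 = 15700 s = 262 min

262 min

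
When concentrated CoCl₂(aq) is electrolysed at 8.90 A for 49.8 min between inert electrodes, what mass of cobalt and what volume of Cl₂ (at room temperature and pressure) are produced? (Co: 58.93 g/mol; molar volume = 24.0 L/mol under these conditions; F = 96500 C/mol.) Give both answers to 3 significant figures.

8.12 g Co; 3.31 L Cl₂

Q = 8.90 × 2988 = 26590 C; n(e⁻) = 26590 / 96500 = 0.2755 mol
Cathode: Co²⁺ + 2e⁻ → Co → n(Co) = 0.2755/2 = 0.1378 mol → 8.12 g
Anode: 2Cl⁻ → Cl₂ + 2e⁻ → n(Cl₂) = 0.2755/2 = 0.1378 mol → 3.31 L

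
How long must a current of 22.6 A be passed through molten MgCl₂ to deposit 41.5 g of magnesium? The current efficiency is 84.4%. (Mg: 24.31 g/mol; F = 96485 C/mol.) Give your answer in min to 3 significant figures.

n(Mg) = 41.5 / 24.31 = 1.707 mol
Mg²⁺ + 2e⁻ → Mg, so n(e⁻) = 2 × 1.707 = 3.414 mol
Q = 3.414 × 96485 / 0.844 = 3.903×10^5 C
t = Q / I = 3.903×10^5 / 22.6 = 17270 s = 288 min

288 min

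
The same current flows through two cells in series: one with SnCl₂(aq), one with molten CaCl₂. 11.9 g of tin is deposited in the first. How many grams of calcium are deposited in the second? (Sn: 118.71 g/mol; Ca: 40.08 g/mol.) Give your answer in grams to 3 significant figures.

n(Sn) = 11.9 / 118.71 = 0.1002 mol
Sn²⁺ + 2e⁻ → Sn, so n(e⁻) = 2 × 0.1002 = 0.2004 mol
Since the cells are in series, n(e⁻) in the Ca cell is also 0.2004 mol.
Ca²⁺ + 2e⁻ → Ca, so n(Ca) = 0.2004 / 2 = 0.1002 mol
m(Ca) = 0.1002 × 40.08 = 4.02 g

4.02 g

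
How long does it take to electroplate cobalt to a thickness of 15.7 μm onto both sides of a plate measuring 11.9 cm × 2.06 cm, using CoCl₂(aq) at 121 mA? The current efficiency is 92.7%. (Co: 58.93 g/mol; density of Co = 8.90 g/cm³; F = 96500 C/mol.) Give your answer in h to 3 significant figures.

5.56 h

Plated area = 2 × 11.9 × 2.06 = 49.03 cm²
Volume = 49.03 × 15.7×10⁻⁴ cm = 0.07698 cm³
m(Co) = 0.07698 × 8.90 = 0.6851 g
n(Co) = 0.6851 / 58.93 = 0.01163 mol; n(e⁻) = 2 × 0.01163 = 0.02326 mol
Q = 0.02326 × 96500 / 0.927 = 2421 C
t = 2421 / 0.121 = 20010 s = 5.56 h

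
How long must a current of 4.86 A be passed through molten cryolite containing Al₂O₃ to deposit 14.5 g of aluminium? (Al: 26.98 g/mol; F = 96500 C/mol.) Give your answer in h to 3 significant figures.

n(Al) = 14.5 / 26.98 = 0.5374 mol
Al³⁺ + 3e⁻ → Al, so n(e⁻) = 3 × 0.5374 = 1.612 mol
Q = 1.612 × 96500 = 1.556×10^5 C
t = Q / I = 1.556×10^5 / 4.86 = 32020 s = 8.89 h

8.89 h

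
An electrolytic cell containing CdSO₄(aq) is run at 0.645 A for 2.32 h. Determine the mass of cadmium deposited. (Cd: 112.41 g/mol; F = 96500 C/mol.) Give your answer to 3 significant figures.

3.14 g

Q = It = 0.645 × 8352 = 5387 C
n(e⁻) = 5387 / 96500 = 0.05582 mol
Cd²⁺ + 2e⁻ → Cd, so n(Cd) = 0.05582 / 2 = 0.02791 mol
m = 0.02791 × 112.41 = 3.14 g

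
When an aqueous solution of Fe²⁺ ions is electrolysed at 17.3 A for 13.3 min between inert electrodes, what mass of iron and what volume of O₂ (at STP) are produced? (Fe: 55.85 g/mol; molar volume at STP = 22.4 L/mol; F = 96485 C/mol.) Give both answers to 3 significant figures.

4.00 g Fe; 0.801 L O₂

Q = 17.3 × 798 = 13810 C; n(e⁻) = 13810 / 96485 = 0.1431 mol
Cathode: Fe²⁺ + 2e⁻ → Fe → n(Fe) = 0.1431/2 = 0.07155 mol → 4.00 g
Anode: 2H₂O → O₂ + 4H⁺ + 4e⁻ → n(O₂) = 0.1431/4 = 0.03578 mol → 0.801 L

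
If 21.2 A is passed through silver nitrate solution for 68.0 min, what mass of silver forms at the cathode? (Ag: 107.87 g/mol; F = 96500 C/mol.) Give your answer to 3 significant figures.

96.7 g

Charge passed = 21.2 × 4080 = 86500 C
Moles of electrons = 86500 / 96500 = 0.8964 mol
Ag⁺ + e⁻ → Ag, so n(Ag) = 0.8964 mol
m = 0.8964 × 107.87 = 96.7 g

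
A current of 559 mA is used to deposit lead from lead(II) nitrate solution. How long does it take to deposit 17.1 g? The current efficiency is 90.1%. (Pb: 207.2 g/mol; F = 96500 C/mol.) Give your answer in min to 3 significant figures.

527 min

n(Pb) = 17.1 / 207.2 = 0.08253 mol
Pb²⁺ + 2e⁻ → Pb, so n(e⁻) = 2 × 0.08253 = 0.1651 mol
Q = 0.1651 × 96500 / 0.901 = 17680 C
t = Q / I = 17680 / 0.559 = 31630 s = 527 min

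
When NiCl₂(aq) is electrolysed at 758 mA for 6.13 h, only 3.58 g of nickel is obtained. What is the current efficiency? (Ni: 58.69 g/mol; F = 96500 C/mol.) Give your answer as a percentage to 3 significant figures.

70.4%

Q = 0.758 × 22068 = 16730 C
n(e⁻) = 16730 / 96500 = 0.1734 mol
Ni²⁺ + 2e⁻ → Ni, so theoretical n(Ni) = 0.08670 mol → 5.088 g
Efficiency = 3.58 / 5.088 = 0.7036 = 70.4%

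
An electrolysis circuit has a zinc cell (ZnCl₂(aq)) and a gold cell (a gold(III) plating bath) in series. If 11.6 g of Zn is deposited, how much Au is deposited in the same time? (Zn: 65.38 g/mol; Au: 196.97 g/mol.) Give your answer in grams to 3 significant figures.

23.3 g

n(Zn) = 11.6 / 65.38 = 0.1774 mol
Zn²⁺ + 2e⁻ → Zn, so n(e⁻) = 2 × 0.1774 = 0.3548 mol
In series, the same 0.3548 mol of electrons flows through the second cell.
Au³⁺ + 3e⁻ → Au, so n(Au) = 0.3548 / 3 = 0.1183 mol
m(Au) = 0.1183 × 196.97 = 23.3 g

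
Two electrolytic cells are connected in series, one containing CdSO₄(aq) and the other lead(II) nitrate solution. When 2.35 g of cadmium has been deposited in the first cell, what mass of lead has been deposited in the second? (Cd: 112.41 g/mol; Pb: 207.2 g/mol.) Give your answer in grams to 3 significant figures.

n(Cd) = 2.35 / 112.41 = 0.02091 mol
Cd²⁺ + 2e⁻ → Cd, so n(e⁻) = 2 × 0.02091 = 0.04182 mol
Same current for the same time ⇒ same n(e⁻) = 0.04182 mol in both cells.
Pb²⁺ + 2e⁻ → Pb, so n(Pb) = 0.04182 / 2 = 0.02091 mol
m(Pb) = 0.02091 × 207.2 = 4.33 g

4.33 g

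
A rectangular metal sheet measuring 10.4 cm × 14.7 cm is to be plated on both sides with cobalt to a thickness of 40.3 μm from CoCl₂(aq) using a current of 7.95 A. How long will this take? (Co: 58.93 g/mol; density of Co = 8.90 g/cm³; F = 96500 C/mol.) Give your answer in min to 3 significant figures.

75.3 min

Plated area = 2 × 10.4 × 14.7 = 305.8 cm²
Volume = 305.8 × 40.3×10⁻⁴ cm = 1.232 cm³
m(Co) = 1.232 × 8.90 = 10.96 g
n(Co) = 10.96 / 58.93 = 0.1860 mol; n(e⁻) = 2 × 0.1860 = 0.3720 mol
Q = 0.3720 × 96500 = 35900 C
t = 35900 / 7.95 = 4516 s = 75.3 min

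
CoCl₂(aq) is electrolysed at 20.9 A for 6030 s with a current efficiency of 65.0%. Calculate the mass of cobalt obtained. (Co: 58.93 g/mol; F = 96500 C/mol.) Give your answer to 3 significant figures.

25.0 g

Q = 20.9 × 6030 = 1.260×10^5 C
n(e⁻) = 1.260×10^5 / 96500 = 1.306 mol
Co²⁺ + 2e⁻ → Co, so theoretical m(Co) = 0.6530 × 58.93 = 38.48 g
Actual mass = 65.0% × 38.48 = 25.0 g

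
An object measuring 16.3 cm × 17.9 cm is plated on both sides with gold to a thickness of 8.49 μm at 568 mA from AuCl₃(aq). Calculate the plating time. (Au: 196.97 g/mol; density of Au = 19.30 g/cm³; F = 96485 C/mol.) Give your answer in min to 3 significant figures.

412 min

Plated area = 2 × 16.3 × 17.9 = 583.5 cm²
Volume = 583.5 × 8.49×10⁻⁴ cm = 0.4954 cm³
m(Au) = 0.4954 × 19.30 = 9.561 g
n(Au) = 9.561 / 196.97 = 0.04854 mol; n(e⁻) = 3 × 0.04854 = 0.1456 mol
Q = 0.1456 × 96485 = 14050 C
t = 14050 / 0.568 = 24740 s = 412 min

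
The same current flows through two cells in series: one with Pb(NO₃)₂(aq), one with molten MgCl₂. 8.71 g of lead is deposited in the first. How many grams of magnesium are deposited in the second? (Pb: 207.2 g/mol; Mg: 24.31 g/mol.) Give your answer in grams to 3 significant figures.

1.02 g

n(Pb) = 8.71 / 207.2 = 0.04204 mol
Pb²⁺ + 2e⁻ → Pb, so n(e⁻) = 2 × 0.04204 = 0.08408 mol
The cells are in series, so the same charge (and hence the same n(e⁻) = 0.08408 mol) passes through both.
Mg²⁺ + 2e⁻ → Mg, so n(Mg) = 0.08408 / 2 = 0.04204 mol
m(Mg) = 0.04204 × 24.31 = 1.02 g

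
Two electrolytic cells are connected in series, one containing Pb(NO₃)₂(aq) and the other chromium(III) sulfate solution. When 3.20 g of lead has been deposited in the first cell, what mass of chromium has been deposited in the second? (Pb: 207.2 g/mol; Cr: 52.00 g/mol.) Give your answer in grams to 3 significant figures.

n(Pb) = 3.20 / 207.2 = 0.01544 mol
Pb²⁺ + 2e⁻ → Pb, so n(e⁻) = 2 × 0.01544 = 0.03088 mol
The cells are in series, so the same charge (and hence the same n(e⁻) = 0.03088 mol) passes through both.
Cr³⁺ + 3e⁻ → Cr, so n(Cr) = 0.03088 / 3 = 0.01029 mol
m(Cr) = 0.01029 × 52.00 = 0.535 g

0.535 g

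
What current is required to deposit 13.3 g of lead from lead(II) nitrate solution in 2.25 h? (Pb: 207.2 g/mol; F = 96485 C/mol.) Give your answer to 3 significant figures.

n(Pb) = 13.3 / 207.2 = 0.06419 mol
Pb²⁺ + 2e⁻ → Pb, so n(e⁻) = 2 × 0.06419 = 0.1284 mol
Q = 0.1284 × 96485 = 12390 C
I = Q / t = 12390 / 8100 s = 1.53 A

1.53 A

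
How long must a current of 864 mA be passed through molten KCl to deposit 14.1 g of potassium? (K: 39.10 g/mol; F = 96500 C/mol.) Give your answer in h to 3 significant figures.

n(K) = 14.1 / 39.10 = 0.3606 mol
K⁺ + e⁻ → K, so n(e⁻) = 0.3606 mol
Q = 0.3606 × 96500 = 34800 C
t = Q / I = 34800 / 0.864 = 40280 s = 11.2 h

11.2 h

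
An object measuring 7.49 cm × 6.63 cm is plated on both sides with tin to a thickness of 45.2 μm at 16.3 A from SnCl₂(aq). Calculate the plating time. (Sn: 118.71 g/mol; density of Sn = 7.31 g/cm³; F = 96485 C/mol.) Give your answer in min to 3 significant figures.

5.45 min

Plated area = 2 × 7.49 × 6.63 = 99.32 cm²
Volume = 99.32 × 45.2×10⁻⁴ cm = 0.4489 cm³
m(Sn) = 0.4489 × 7.31 = 3.281 g
n(Sn) = 3.281 / 118.71 = 0.02764 mol; n(e⁻) = 2 × 0.02764 = 0.05528 mol
Q = 0.05528 × 96485 = 5334 C
t = 5334 / 16.3 = 327.2 s = 5.45 min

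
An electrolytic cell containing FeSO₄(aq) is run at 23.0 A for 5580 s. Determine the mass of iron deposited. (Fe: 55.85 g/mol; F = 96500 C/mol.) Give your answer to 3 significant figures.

Q = 23.0 A × 5580 s = 1.283×10^5 C
Moles of electrons = 1.283×10^5 / 96500 = 1.330 mol
Fe²⁺ + 2e⁻ → Fe, so n(Fe) = 1.330 / 2 = 0.6650 mol
m = 0.6650 × 55.85 = 37.1 g

37.1 g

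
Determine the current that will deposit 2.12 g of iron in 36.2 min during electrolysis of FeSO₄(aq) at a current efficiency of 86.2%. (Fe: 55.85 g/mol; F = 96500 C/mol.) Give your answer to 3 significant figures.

3.91 A

n(Fe) = 2.12 / 55.85 = 0.03796 mol
Fe²⁺ + 2e⁻ → Fe, so n(e⁻) = 2 × 0.03796 = 0.07592 mol
Q = 0.07592 × 96500 / 0.862 = 8499 C
I = Q / t = 8499 / 2172 s = 3.91 A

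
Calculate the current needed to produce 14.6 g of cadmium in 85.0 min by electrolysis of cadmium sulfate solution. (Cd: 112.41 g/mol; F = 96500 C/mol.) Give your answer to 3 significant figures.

n(Cd) = 14.6 / 112.41 = 0.1299 mol
Cd²⁺ + 2e⁻ → Cd, so n(e⁻) = 2 × 0.1299 = 0.2598 mol
Q = 0.2598 × 96500 = 25070 C
I = Q / t = 25070 / 5100 s = 4.92 A

4.92 A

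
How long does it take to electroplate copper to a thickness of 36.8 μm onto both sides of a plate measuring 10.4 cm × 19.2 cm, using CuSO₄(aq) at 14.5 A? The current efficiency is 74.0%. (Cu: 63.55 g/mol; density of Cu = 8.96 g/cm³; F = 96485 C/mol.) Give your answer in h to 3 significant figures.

Plated area = 2 × 10.4 × 19.2 = 399.4 cm²
Volume = 399.4 × 36.8×10⁻⁴ cm = 1.470 cm³
m(Cu) = 1.470 × 8.96 = 13.17 g
n(Cu) = 13.17 / 63.55 = 0.2072 mol; n(e⁻) = 2 × 0.2072 = 0.4144 mol
Q = 0.4144 × 96485 / 0.740 = 54030 C
t = 54030 / 14.5 = 3726 s = 1.04 h

1.04 h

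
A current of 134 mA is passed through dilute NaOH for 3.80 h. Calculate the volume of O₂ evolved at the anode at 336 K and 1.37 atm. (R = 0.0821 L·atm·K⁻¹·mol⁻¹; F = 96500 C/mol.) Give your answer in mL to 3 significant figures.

Q = 0.134 A × 13680 s = 1833 C
n(e⁻) = Q/F = 1833/96500 = 0.01899 mol
2H₂O → O₂ + 4H⁺ + 4e⁻, so n(O₂) = 0.01899 / 4 = 0.004748 mol
V = nRT/P = 0.004748 × 0.0821 × 336 / 1.37 = 0.09560 L
= 95.6 mL

95.6 mL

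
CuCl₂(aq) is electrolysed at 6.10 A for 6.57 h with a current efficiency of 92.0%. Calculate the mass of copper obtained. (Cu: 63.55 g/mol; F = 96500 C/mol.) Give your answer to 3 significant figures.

Q = 6.10 × 23652 = 1.443×10^5 C
n(e⁻) = 1.443×10^5 / 96500 = 1.495 mol
Cu²⁺ + 2e⁻ → Cu, so theoretical m(Cu) = 0.7475 × 63.55 = 47.50 g
Actual mass = 92.0% × 47.50 = 43.7 g

43.7 g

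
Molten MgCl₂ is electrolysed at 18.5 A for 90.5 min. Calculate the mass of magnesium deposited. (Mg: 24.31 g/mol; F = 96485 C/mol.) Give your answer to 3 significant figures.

Charge passed = 18.5 × 5430 = 1.005×10^5 C
Moles of electrons = 1.005×10^5 / 96485 = 1.042 mol
Mg²⁺ + 2e⁻ → Mg, so n(Mg) = 1.042 / 2 = 0.5210 mol
m = 0.5210 × 24.31 = 12.7 g

12.7 g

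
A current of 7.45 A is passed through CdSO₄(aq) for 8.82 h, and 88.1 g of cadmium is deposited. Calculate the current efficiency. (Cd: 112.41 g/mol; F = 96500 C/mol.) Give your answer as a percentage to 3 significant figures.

63.9%

Q = 7.45 × 31752 = 2.366×10^5 C
n(e⁻) = 2.366×10^5 / 96500 = 2.452 mol
Cd²⁺ + 2e⁻ → Cd, so theoretical n(Cd) = 1.226 mol → 137.8 g
Efficiency = 88.1 / 137.8 = 0.6393 = 63.9%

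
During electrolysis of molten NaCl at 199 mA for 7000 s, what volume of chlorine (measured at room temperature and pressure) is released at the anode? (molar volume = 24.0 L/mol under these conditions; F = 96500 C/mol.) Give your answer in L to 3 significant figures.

Q = It = 0.199 × 7000 = 1393 C
Moles of electrons = 1393 / 96500 = 0.01444 mol
2Cl⁻ → Cl₂ + 2e⁻, so n(Cl₂) = 0.01444 / 2 = 0.007220 mol
V = 0.007220 × 24.0 = 0.1733 L

0.173 L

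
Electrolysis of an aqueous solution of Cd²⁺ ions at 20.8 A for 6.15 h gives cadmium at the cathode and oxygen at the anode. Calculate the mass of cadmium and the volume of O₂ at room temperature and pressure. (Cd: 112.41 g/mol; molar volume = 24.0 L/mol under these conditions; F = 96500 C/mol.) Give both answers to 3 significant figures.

268 g Cd; 28.6 L O₂

Q = 20.8 × 22140 = 4.605×10^5 C; n(e⁻) = 4.605×10^5 / 96500 = 4.772 mol
Cathode: Cd²⁺ + 2e⁻ → Cd → n(Cd) = 4.772/2 = 2.386 mol → 268 g
Anode: 2H₂O → O₂ + 4H⁺ + 4e⁻ → n(O₂) = 4.772/4 = 1.193 mol → 28.6 L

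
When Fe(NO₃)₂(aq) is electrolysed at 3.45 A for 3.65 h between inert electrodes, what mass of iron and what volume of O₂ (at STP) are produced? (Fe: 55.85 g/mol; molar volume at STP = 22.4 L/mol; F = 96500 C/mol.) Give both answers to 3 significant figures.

Q = 3.45 × 13140 = 45330 C; n(e⁻) = 45330 / 96500 = 0.4697 mol
Cathode: Fe²⁺ + 2e⁻ → Fe → n(Fe) = 0.4697/2 = 0.2349 mol → 13.1 g
Anode: 2H₂O → O₂ + 4H⁺ + 4e⁻ → n(O₂) = 0.4697/4 = 0.1174 mol → 2.63 L

13.1 g Fe; 2.63 L O₂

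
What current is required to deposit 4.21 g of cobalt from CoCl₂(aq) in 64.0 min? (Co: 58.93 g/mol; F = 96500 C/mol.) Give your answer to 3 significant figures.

3.59 A

n(Co) = 4.21 / 58.93 = 0.07144 mol
Co²⁺ + 2e⁻ → Co, so n(e⁻) = 2 × 0.07144 = 0.1429 mol
Q = 0.1429 × 96500 = 13790 C
I = Q / t = 13790 / 3840 s = 3.59 A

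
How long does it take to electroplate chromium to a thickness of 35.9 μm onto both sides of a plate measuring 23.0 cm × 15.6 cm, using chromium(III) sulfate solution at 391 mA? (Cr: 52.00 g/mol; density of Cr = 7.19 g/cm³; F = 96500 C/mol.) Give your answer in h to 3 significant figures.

73.3 h

Plated area = 2 × 23.0 × 15.6 = 717.6 cm²
Volume = 717.6 × 35.9×10⁻⁴ cm = 2.576 cm³
m(Cr) = 2.576 × 7.19 = 18.52 g
n(Cr) = 18.52 / 52.00 = 0.3562 mol; n(e⁻) = 3 × 0.3562 = 1.069 mol
Q = 1.069 × 96500 = 1.032×10^5 C
t = 1.032×10^5 / 0.391 = 2.639×10^5 s = 73.3 h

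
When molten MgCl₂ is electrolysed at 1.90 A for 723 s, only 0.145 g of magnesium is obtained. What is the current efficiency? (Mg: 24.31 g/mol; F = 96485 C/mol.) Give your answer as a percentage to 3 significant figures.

83.8%

Q = 1.90 × 723 = 1374 C
n(e⁻) = 1374 / 96485 = 0.01424 mol
Mg²⁺ + 2e⁻ → Mg, so theoretical n(Mg) = 0.007120 mol → 0.1731 g
Efficiency = 0.145 / 0.1731 = 0.8377 = 83.8%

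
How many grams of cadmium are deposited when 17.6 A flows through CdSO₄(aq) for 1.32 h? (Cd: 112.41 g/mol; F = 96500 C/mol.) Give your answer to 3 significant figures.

48.7 g

Q = It = 17.6 × 4752 = 83640 C
Moles of electrons = 83640 / 96500 = 0.8667 mol
Cd²⁺ + 2e⁻ → Cd, so n(Cd) = 0.8667 / 2 = 0.4334 mol
m = 0.4334 × 112.41 = 48.7 g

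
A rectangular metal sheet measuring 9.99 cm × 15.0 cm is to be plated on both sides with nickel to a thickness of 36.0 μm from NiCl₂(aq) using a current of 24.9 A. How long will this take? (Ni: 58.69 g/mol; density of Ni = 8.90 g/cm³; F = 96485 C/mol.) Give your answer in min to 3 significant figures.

21.1 min

Plated area = 2 × 9.99 × 15.0 = 299.7 cm²
Volume = 299.7 × 36.0×10⁻⁴ cm = 1.079 cm³
m(Ni) = 1.079 × 8.90 = 9.603 g
n(Ni) = 9.603 / 58.69 = 0.1636 mol; n(e⁻) = 2 × 0.1636 = 0.3272 mol
Q = 0.3272 × 96485 = 31570 C
t = 31570 / 24.9 = 1268 s = 21.1 min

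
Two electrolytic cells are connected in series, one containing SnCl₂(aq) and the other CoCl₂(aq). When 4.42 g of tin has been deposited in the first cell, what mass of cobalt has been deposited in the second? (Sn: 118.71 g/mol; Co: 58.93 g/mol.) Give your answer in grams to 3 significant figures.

2.19 g

n(Sn) = 4.42 / 118.71 = 0.03723 mol
Sn²⁺ + 2e⁻ → Sn, so n(e⁻) = 2 × 0.03723 = 0.07446 mol
Same current for the same time ⇒ same n(e⁻) = 0.07446 mol in both cells.
Co²⁺ + 2e⁻ → Co, so n(Co) = 0.07446 / 2 = 0.03723 mol
m(Co) = 0.03723 × 58.93 = 2.19 g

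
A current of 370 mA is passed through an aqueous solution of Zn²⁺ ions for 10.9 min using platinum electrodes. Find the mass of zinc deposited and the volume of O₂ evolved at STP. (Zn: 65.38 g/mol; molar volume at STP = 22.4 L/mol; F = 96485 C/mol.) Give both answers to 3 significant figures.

0.0820 g Zn; 0.0140 L O₂

Q = 0.370 × 654 = 242.0 C; n(e⁻) = 242.0 / 96485 = 0.002508 mol
Cathode: Zn²⁺ + 2e⁻ → Zn → n(Zn) = 0.002508/2 = 0.001254 mol → 0.0820 g
Anode: 2H₂O → O₂ + 4H⁺ + 4e⁻ → n(O₂) = 0.002508/4 = 6.270×10^-4 mol → 0.0140 L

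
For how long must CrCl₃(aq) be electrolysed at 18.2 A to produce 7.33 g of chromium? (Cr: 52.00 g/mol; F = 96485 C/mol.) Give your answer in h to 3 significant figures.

n(Cr) = 7.33 / 52.00 = 0.1410 mol
Cr³⁺ + 3e⁻ → Cr, so n(e⁻) = 3 × 0.1410 = 0.4230 mol
Q = 0.4230 × 96485 = 40810 C
t = Q / I = 40810 / 18.2 = 2242 s = 0.623 h

0.623 h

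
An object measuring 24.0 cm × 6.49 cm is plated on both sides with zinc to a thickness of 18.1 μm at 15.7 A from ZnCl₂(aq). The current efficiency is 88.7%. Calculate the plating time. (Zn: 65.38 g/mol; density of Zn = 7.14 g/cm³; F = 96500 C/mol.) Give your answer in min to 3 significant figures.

Plated area = 2 × 24.0 × 6.49 = 311.5 cm²
Volume = 311.5 × 18.1×10⁻⁴ cm = 0.5638 cm³
m(Zn) = 0.5638 × 7.14 = 4.026 g
n(Zn) = 4.026 / 65.38 = 0.06158 mol; n(e⁻) = 2 × 0.06158 = 0.1232 mol
Q = 0.1232 × 96500 / 0.887 = 13400 C
t = 13400 / 15.7 = 853.5 s = 14.2 min

14.2 min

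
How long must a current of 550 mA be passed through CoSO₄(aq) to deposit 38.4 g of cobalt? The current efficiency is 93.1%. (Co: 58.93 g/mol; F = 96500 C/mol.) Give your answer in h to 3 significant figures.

n(Co) = 38.4 / 58.93 = 0.6516 mol
Co²⁺ + 2e⁻ → Co, so n(e⁻) = 2 × 0.6516 = 1.303 mol
Q = 1.303 × 96500 / 0.931 = 1.351×10^5 C
t = Q / I = 1.351×10^5 / 0.550 = 2.456×10^5 s = 68.2 h

68.2 h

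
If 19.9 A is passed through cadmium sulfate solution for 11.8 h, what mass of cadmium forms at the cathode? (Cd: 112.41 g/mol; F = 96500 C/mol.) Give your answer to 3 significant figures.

Q = 19.9 A × 42480 s = 8.454×10^5 C
n(e⁻) = Q/F = 8.454×10^5/96500 = 8.761 mol
Cd²⁺ + 2e⁻ → Cd, so n(Cd) = 8.761 / 2 = 4.381 mol
m = 4.381 × 112.41 = 492 g

492 g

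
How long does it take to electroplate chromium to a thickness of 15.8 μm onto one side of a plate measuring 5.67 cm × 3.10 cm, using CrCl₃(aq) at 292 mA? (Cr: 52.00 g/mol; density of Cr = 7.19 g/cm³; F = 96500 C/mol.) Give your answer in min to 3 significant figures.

63.5 min

Plated area = 5.67 × 3.10 = 17.58 cm²
Volume = 17.58 × 15.8×10⁻⁴ cm = 0.02778 cm³
m(Cr) = 0.02778 × 7.19 = 0.1997 g
n(Cr) = 0.1997 / 52.00 = 0.003840 mol; n(e⁻) = 3 × 0.003840 = 0.01152 mol
Q = 0.01152 × 96500 = 1112 C
t = 1112 / 0.292 = 3808 s = 63.5 min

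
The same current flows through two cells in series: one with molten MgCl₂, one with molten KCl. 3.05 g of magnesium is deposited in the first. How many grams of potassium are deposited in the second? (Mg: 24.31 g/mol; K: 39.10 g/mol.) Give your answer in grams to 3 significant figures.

n(Mg) = 3.05 / 24.31 = 0.1255 mol
Mg²⁺ + 2e⁻ → Mg, so n(e⁻) = 2 × 0.1255 = 0.2510 mol
Same current for the same time ⇒ same n(e⁻) = 0.2510 mol in both cells.
K⁺ + e⁻ → K, so n(K) = 0.2510 mol
m(K) = 0.2510 × 39.10 = 9.81 g

9.81 g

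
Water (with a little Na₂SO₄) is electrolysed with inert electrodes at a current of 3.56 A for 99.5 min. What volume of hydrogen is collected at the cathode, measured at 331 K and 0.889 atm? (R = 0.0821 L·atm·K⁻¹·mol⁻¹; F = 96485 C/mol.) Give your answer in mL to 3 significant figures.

3370 mL

Q = 3.56 A × 5970 s = 21250 C
Moles of electrons = 21250 / 96485 = 0.2202 mol
2H⁺ + 2e⁻ → H₂, so n(H₂) = 0.2202 / 2 = 0.1101 mol
V = nRT/P = 0.1101 × 0.0821 × 331 / 0.889 = 3.366 L
= 3370 mL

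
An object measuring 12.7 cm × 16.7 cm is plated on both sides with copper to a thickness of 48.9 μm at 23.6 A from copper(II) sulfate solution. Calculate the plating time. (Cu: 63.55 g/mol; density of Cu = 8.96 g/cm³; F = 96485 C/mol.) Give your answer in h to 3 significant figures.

0.664 h

Plated area = 2 × 12.7 × 16.7 = 424.2 cm²
Volume = 424.2 × 48.9×10⁻⁴ cm = 2.074 cm³
m(Cu) = 2.074 × 8.96 = 18.58 g
n(Cu) = 18.58 / 63.55 = 0.2924 mol; n(e⁻) = 2 × 0.2924 = 0.5848 mol
Q = 0.5848 × 96485 = 56420 C
t = 56420 / 23.6 = 2391 s = 0.664 h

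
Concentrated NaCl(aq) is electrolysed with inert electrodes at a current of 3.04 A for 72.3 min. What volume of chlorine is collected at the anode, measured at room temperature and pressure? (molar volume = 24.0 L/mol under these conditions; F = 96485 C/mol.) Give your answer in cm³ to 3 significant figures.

1640 cm³

Q = It = 3.04 × 4338 = 13190 C
n(e⁻) = 13190 / 96485 = 0.1367 mol
2Cl⁻ → Cl₂ + 2e⁻, so n(Cl₂) = 0.1367 / 2 = 0.06835 mol
V = 0.06835 × 24.0 = 1.640 L
= 1640 cm³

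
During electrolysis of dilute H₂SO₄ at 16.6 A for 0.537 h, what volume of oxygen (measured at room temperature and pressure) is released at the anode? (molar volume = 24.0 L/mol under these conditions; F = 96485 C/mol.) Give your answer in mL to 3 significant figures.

Q = It = 16.6 × 1933.2 = 32090 C
Moles of electrons = 32090 / 96485 = 0.3326 mol
2H₂O → O₂ + 4H⁺ + 4e⁻, so n(O₂) = 0.3326 / 4 = 0.08315 mol
V = 0.08315 × 24.0 = 1.996 L
= 2000 mL

2000 mL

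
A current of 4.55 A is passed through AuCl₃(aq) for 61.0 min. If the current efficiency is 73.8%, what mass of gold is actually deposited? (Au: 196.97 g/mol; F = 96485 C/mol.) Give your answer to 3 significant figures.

Q = 4.55 × 3660 = 16650 C
n(e⁻) = 16650 / 96485 = 0.1726 mol
Au³⁺ + 3e⁻ → Au, so theoretical m(Au) = 0.05753 × 196.97 = 11.33 g
Actual mass = 73.8% × 11.33 = 8.36 g

8.36 g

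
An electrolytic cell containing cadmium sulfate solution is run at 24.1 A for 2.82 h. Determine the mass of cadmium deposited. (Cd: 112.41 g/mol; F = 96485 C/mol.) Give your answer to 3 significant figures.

Q = 24.1 A × 10152 s = 2.447×10^5 C
n(e⁻) = Q/F = 2.447×10^5/96485 = 2.536 mol
Cd²⁺ + 2e⁻ → Cd, so n(Cd) = 2.536 / 2 = 1.268 mol
m = 1.268 × 112.41 = 143 g

143 g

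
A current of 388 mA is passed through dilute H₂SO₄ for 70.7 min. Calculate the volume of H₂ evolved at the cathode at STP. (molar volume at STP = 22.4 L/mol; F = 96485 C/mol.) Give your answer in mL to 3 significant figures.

Charge passed = 0.388 × 4242 = 1646 C
n(e⁻) = 1646 / 96485 = 0.01706 mol
2H⁺ + 2e⁻ → H₂, so n(H₂) = 0.01706 / 2 = 0.008530 mol
V = 0.008530 × 22.4 = 0.1911 L
= 191 mL

191 mL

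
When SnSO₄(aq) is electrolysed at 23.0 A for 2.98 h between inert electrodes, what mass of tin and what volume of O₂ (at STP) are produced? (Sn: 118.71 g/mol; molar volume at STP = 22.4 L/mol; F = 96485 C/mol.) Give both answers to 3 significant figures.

152 g Sn; 14.3 L O₂

Q = 23.0 × 10728 = 2.467×10^5 C; n(e⁻) = 2.467×10^5 / 96485 = 2.557 mol
Cathode: Sn²⁺ + 2e⁻ → Sn → n(Sn) = 2.557/2 = 1.279 mol → 152 g
Anode: 2H₂O → O₂ + 4H⁺ + 4e⁻ → n(O₂) = 2.557/4 = 0.6393 mol → 14.3 L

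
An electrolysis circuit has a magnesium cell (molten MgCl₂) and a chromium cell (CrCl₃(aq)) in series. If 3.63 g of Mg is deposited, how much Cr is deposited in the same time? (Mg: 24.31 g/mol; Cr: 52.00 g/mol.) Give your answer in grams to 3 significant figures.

n(Mg) = 3.63 / 24.31 = 0.1493 mol
Mg²⁺ + 2e⁻ → Mg, so n(e⁻) = 2 × 0.1493 = 0.2986 mol
The cells are in series, so the same charge (and hence the same n(e⁻) = 0.2986 mol) passes through both.
Cr³⁺ + 3e⁻ → Cr, so n(Cr) = 0.2986 / 3 = 0.09953 mol
m(Cr) = 0.09953 × 52.00 = 5.18 g

5.18 g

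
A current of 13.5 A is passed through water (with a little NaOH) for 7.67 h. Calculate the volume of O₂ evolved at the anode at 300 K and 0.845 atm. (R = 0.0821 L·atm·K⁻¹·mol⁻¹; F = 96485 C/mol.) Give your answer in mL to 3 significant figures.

28200 mL

Charge passed = 13.5 × 27612 = 3.728×10^5 C
Moles of electrons = 3.728×10^5 / 96485 = 3.864 mol
2H₂O → O₂ + 4H⁺ + 4e⁻, so n(O₂) = 3.864 / 4 = 0.9660 mol
V = nRT/P = 0.9660 × 0.0821 × 300 / 0.845 = 28.16 L
= 28200 mL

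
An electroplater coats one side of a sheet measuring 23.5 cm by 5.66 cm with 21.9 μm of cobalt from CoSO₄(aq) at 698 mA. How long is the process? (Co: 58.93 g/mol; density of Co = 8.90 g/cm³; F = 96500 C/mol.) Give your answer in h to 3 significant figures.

3.38 h

Plated area = 23.5 × 5.66 = 133.0 cm²
Volume = 133.0 × 21.9×10⁻⁴ cm = 0.2913 cm³
m(Co) = 0.2913 × 8.90 = 2.593 g
n(Co) = 2.593 / 58.93 = 0.04400 mol; n(e⁻) = 2 × 0.04400 = 0.08800 mol
Q = 0.08800 × 96500 = 8492 C
t = 8492 / 0.698 = 12170 s = 3.38 h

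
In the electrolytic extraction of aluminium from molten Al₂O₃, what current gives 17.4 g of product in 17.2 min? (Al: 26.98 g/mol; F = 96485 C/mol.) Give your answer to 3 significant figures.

181 A

n(Al) = 17.4 / 26.98 = 0.6449 mol
Al³⁺ + 3e⁻ → Al, so n(e⁻) = 3 × 0.6449 = 1.935 mol
Q = 1.935 × 96485 = 1.867×10^5 C
I = Q / t = 1.867×10^5 / 1032 s = 181 A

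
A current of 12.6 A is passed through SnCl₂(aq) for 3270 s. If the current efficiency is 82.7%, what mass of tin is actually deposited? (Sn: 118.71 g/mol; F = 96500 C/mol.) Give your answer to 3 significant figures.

Q = 12.6 × 3270 = 41200 C
n(e⁻) = 41200 / 96500 = 0.4269 mol
Sn²⁺ + 2e⁻ → Sn, so theoretical m(Sn) = 0.2135 × 118.71 = 25.34 g
Actual mass = 82.7% × 25.34 = 21.0 g

21.0 g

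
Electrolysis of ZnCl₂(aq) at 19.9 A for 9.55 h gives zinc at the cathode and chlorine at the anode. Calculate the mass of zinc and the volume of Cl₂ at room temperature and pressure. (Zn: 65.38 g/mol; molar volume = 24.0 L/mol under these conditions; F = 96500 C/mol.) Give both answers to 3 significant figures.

232 g Zn; 85.1 L Cl₂

Q = 19.9 × 34380 = 6.842×10^5 C; n(e⁻) = 6.842×10^5 / 96500 = 7.090 mol
Cathode: Zn²⁺ + 2e⁻ → Zn → n(Zn) = 7.090/2 = 3.545 mol → 232 g
Anode: 2Cl⁻ → Cl₂ + 2e⁻ → n(Cl₂) = 7.090/2 = 3.545 mol → 85.1 L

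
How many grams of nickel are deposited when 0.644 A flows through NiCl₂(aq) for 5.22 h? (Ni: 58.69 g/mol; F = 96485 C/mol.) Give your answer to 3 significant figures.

3.68 g

Q = It = 0.644 × 18792 = 12100 C
n(e⁻) = 12100 / 96485 = 0.1254 mol
Ni²⁺ + 2e⁻ → Ni, so n(Ni) = 0.1254 / 2 = 0.06270 mol
m = 0.06270 × 58.69 = 3.68 g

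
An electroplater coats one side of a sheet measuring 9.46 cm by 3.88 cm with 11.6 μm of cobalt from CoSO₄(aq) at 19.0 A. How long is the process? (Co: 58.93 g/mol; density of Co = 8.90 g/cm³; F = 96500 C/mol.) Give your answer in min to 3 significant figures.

1.09 min

Plated area = 9.46 × 3.88 = 36.70 cm²
Volume = 36.70 × 11.6×10⁻⁴ cm = 0.04257 cm³
m(Co) = 0.04257 × 8.90 = 0.3789 g
n(Co) = 0.3789 / 58.93 = 0.006430 mol; n(e⁻) = 2 × 0.006430 = 0.01286 mol
Q = 0.01286 × 96500 = 1241 C
t = 1241 / 19.0 = 65.32 s = 1.09 min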